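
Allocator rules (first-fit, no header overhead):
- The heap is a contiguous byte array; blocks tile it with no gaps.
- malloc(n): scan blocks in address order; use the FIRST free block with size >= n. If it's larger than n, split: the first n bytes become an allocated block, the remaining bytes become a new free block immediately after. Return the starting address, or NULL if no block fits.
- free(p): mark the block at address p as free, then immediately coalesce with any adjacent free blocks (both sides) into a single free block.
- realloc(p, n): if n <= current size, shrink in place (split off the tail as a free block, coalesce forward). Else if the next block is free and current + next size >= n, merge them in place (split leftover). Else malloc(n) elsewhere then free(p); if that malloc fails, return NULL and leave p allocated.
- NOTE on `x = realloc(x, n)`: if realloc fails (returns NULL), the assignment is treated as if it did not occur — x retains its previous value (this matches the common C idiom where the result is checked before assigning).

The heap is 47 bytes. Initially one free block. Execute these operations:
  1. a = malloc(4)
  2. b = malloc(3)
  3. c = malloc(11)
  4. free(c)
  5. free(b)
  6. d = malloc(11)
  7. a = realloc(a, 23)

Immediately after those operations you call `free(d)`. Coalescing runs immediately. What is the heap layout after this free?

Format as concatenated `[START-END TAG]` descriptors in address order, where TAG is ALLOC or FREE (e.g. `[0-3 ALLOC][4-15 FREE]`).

Answer: [0-14 FREE][15-37 ALLOC][38-46 FREE]

Derivation:
Op 1: a = malloc(4) -> a = 0; heap: [0-3 ALLOC][4-46 FREE]
Op 2: b = malloc(3) -> b = 4; heap: [0-3 ALLOC][4-6 ALLOC][7-46 FREE]
Op 3: c = malloc(11) -> c = 7; heap: [0-3 ALLOC][4-6 ALLOC][7-17 ALLOC][18-46 FREE]
Op 4: free(c) -> (freed c); heap: [0-3 ALLOC][4-6 ALLOC][7-46 FREE]
Op 5: free(b) -> (freed b); heap: [0-3 ALLOC][4-46 FREE]
Op 6: d = malloc(11) -> d = 4; heap: [0-3 ALLOC][4-14 ALLOC][15-46 FREE]
Op 7: a = realloc(a, 23) -> a = 15; heap: [0-3 FREE][4-14 ALLOC][15-37 ALLOC][38-46 FREE]
free(d): d = 4 -> block [4-14 ALLOC]; mark free, coalesce with adjacent free neighbors -> [0-14 FREE][15-37 ALLOC][38-46 FREE]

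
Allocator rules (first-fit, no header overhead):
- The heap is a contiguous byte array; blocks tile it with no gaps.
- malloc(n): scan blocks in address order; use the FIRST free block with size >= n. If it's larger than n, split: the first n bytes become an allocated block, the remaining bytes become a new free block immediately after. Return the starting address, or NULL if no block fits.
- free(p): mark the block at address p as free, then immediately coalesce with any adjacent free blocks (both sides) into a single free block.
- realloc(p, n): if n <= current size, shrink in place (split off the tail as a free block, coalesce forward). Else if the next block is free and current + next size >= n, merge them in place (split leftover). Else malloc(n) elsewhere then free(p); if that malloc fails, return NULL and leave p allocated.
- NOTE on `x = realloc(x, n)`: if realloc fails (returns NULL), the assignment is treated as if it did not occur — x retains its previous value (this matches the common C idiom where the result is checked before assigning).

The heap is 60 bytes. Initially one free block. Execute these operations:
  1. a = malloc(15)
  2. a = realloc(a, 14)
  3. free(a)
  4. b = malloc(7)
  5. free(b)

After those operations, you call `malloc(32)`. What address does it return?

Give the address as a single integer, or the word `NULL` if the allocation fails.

Op 1: a = malloc(15) -> a = 0; heap: [0-14 ALLOC][15-59 FREE]
Op 2: a = realloc(a, 14) -> a = 0; heap: [0-13 ALLOC][14-59 FREE]
Op 3: free(a) -> (freed a); heap: [0-59 FREE]
Op 4: b = malloc(7) -> b = 0; heap: [0-6 ALLOC][7-59 FREE]
Op 5: free(b) -> (freed b); heap: [0-59 FREE]
malloc(32): first-fit scan over [0-59 FREE] -> 0

Answer: 0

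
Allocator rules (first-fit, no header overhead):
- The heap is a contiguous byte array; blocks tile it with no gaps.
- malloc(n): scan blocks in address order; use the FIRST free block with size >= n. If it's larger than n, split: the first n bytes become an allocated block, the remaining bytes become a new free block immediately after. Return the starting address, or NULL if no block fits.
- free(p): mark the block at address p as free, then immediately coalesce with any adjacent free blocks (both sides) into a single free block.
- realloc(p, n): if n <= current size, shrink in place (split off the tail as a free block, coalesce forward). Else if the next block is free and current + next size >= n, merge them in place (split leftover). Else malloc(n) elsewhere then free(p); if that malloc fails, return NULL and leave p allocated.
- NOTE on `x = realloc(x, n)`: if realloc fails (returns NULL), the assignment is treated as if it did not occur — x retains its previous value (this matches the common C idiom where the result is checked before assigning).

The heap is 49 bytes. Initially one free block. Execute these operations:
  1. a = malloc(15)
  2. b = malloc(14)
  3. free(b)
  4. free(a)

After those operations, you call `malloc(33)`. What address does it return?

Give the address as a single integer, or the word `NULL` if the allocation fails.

Answer: 0

Derivation:
Op 1: a = malloc(15) -> a = 0; heap: [0-14 ALLOC][15-48 FREE]
Op 2: b = malloc(14) -> b = 15; heap: [0-14 ALLOC][15-28 ALLOC][29-48 FREE]
Op 3: free(b) -> (freed b); heap: [0-14 ALLOC][15-48 FREE]
Op 4: free(a) -> (freed a); heap: [0-48 FREE]
malloc(33): first-fit scan over [0-48 FREE] -> 0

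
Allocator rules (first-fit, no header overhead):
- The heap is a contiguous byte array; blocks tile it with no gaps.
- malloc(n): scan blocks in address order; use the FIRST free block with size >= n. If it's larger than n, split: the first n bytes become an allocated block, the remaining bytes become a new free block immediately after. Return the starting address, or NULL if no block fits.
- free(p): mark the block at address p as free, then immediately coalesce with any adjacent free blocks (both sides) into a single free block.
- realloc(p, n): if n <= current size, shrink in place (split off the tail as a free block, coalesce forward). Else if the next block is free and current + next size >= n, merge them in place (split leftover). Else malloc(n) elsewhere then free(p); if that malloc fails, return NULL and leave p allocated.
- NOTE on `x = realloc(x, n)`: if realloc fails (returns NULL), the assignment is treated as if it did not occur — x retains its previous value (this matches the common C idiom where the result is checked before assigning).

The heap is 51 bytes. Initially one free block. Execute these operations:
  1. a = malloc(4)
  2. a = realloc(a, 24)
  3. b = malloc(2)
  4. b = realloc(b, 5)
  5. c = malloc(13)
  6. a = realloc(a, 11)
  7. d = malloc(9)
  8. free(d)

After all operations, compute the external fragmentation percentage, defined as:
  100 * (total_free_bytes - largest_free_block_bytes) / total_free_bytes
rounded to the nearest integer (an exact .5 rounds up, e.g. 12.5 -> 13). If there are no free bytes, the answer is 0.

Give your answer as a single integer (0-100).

Op 1: a = malloc(4) -> a = 0; heap: [0-3 ALLOC][4-50 FREE]
Op 2: a = realloc(a, 24) -> a = 0; heap: [0-23 ALLOC][24-50 FREE]
Op 3: b = malloc(2) -> b = 24; heap: [0-23 ALLOC][24-25 ALLOC][26-50 FREE]
Op 4: b = realloc(b, 5) -> b = 24; heap: [0-23 ALLOC][24-28 ALLOC][29-50 FREE]
Op 5: c = malloc(13) -> c = 29; heap: [0-23 ALLOC][24-28 ALLOC][29-41 ALLOC][42-50 FREE]
Op 6: a = realloc(a, 11) -> a = 0; heap: [0-10 ALLOC][11-23 FREE][24-28 ALLOC][29-41 ALLOC][42-50 FREE]
Op 7: d = malloc(9) -> d = 11; heap: [0-10 ALLOC][11-19 ALLOC][20-23 FREE][24-28 ALLOC][29-41 ALLOC][42-50 FREE]
Op 8: free(d) -> (freed d); heap: [0-10 ALLOC][11-23 FREE][24-28 ALLOC][29-41 ALLOC][42-50 FREE]
Free blocks: [13 9] total_free=22 largest=13 -> 100*(22-13)/22 = 900/22 ≈ 40.909 -> rounds to 41

Answer: 41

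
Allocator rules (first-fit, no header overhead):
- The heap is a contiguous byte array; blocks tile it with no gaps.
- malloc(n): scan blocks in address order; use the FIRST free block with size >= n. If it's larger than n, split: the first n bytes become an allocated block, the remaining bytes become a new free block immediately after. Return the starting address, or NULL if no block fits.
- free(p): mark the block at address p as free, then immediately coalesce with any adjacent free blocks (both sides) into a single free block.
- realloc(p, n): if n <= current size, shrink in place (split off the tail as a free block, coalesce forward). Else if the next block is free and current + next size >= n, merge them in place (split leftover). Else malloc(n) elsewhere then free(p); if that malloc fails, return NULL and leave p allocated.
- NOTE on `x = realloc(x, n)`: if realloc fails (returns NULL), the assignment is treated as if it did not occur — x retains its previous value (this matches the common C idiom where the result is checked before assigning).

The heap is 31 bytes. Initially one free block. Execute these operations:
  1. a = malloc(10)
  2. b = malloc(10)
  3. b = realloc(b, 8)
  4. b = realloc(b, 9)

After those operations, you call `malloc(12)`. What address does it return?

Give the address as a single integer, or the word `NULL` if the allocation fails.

Answer: 19

Derivation:
Op 1: a = malloc(10) -> a = 0; heap: [0-9 ALLOC][10-30 FREE]
Op 2: b = malloc(10) -> b = 10; heap: [0-9 ALLOC][10-19 ALLOC][20-30 FREE]
Op 3: b = realloc(b, 8) -> b = 10; heap: [0-9 ALLOC][10-17 ALLOC][18-30 FREE]
Op 4: b = realloc(b, 9) -> b = 10; heap: [0-9 ALLOC][10-18 ALLOC][19-30 FREE]
malloc(12): first-fit scan over [0-9 ALLOC][10-18 ALLOC][19-30 FREE] -> 19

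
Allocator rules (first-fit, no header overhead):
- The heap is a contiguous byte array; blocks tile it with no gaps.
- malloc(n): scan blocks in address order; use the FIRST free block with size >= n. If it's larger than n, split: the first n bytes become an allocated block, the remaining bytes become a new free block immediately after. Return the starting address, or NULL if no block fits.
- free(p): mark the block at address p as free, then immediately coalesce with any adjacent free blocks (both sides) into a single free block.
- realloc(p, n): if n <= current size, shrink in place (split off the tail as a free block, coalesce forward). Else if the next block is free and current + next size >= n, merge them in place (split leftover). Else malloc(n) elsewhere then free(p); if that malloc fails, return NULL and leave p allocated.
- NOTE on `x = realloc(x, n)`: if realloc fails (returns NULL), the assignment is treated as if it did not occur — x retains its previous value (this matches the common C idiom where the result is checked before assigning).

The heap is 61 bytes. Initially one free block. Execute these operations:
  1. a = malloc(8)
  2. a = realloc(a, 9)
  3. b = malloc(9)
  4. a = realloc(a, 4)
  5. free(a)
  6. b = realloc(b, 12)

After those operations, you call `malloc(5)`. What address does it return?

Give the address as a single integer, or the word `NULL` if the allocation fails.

Answer: 0

Derivation:
Op 1: a = malloc(8) -> a = 0; heap: [0-7 ALLOC][8-60 FREE]
Op 2: a = realloc(a, 9) -> a = 0; heap: [0-8 ALLOC][9-60 FREE]
Op 3: b = malloc(9) -> b = 9; heap: [0-8 ALLOC][9-17 ALLOC][18-60 FREE]
Op 4: a = realloc(a, 4) -> a = 0; heap: [0-3 ALLOC][4-8 FREE][9-17 ALLOC][18-60 FREE]
Op 5: free(a) -> (freed a); heap: [0-8 FREE][9-17 ALLOC][18-60 FREE]
Op 6: b = realloc(b, 12) -> b = 9; heap: [0-8 FREE][9-20 ALLOC][21-60 FREE]
malloc(5): first-fit scan over [0-8 FREE][9-20 ALLOC][21-60 FREE] -> 0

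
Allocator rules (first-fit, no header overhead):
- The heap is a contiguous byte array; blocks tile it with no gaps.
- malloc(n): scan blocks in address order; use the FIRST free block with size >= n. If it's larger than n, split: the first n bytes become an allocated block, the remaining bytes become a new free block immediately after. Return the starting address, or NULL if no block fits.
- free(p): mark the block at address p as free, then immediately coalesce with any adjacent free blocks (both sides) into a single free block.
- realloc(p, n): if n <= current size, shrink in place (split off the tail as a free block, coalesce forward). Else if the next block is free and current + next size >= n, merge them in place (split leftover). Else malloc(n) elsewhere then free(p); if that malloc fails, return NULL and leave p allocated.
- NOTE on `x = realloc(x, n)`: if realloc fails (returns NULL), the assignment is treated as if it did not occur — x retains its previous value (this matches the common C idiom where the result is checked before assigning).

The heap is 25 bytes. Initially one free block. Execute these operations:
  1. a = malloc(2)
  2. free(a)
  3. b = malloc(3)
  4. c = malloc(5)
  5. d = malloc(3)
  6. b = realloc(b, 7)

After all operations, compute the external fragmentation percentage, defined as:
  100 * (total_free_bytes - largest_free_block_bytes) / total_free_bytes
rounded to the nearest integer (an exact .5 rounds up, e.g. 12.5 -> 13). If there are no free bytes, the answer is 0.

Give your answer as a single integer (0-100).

Op 1: a = malloc(2) -> a = 0; heap: [0-1 ALLOC][2-24 FREE]
Op 2: free(a) -> (freed a); heap: [0-24 FREE]
Op 3: b = malloc(3) -> b = 0; heap: [0-2 ALLOC][3-24 FREE]
Op 4: c = malloc(5) -> c = 3; heap: [0-2 ALLOC][3-7 ALLOC][8-24 FREE]
Op 5: d = malloc(3) -> d = 8; heap: [0-2 ALLOC][3-7 ALLOC][8-10 ALLOC][11-24 FREE]
Op 6: b = realloc(b, 7) -> b = 11; heap: [0-2 FREE][3-7 ALLOC][8-10 ALLOC][11-17 ALLOC][18-24 FREE]
Free blocks: [3 7] total_free=10 largest=7 -> 100*(10-7)/10 = 300/10 = 30

Answer: 30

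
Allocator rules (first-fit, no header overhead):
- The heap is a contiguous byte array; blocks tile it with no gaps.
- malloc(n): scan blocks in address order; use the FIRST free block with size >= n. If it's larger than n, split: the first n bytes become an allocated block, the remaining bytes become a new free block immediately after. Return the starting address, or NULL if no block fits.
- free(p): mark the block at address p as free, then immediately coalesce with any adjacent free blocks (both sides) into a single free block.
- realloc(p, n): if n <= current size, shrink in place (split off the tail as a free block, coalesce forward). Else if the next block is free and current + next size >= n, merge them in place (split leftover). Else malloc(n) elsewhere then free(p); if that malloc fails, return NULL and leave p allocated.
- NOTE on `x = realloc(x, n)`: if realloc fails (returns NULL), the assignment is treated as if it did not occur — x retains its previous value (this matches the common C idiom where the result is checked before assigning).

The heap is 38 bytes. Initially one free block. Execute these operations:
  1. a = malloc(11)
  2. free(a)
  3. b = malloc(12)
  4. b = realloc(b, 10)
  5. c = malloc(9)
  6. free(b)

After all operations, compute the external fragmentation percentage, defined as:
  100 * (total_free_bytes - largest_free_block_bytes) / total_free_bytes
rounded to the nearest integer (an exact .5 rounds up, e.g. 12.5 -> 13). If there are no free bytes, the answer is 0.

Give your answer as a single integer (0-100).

Answer: 34

Derivation:
Op 1: a = malloc(11) -> a = 0; heap: [0-10 ALLOC][11-37 FREE]
Op 2: free(a) -> (freed a); heap: [0-37 FREE]
Op 3: b = malloc(12) -> b = 0; heap: [0-11 ALLOC][12-37 FREE]
Op 4: b = realloc(b, 10) -> b = 0; heap: [0-9 ALLOC][10-37 FREE]
Op 5: c = malloc(9) -> c = 10; heap: [0-9 ALLOC][10-18 ALLOC][19-37 FREE]
Op 6: free(b) -> (freed b); heap: [0-9 FREE][10-18 ALLOC][19-37 FREE]
Free blocks: [10 19] total_free=29 largest=19 -> 100*(29-19)/29 = 1000/29 ≈ 34.483 -> rounds to 34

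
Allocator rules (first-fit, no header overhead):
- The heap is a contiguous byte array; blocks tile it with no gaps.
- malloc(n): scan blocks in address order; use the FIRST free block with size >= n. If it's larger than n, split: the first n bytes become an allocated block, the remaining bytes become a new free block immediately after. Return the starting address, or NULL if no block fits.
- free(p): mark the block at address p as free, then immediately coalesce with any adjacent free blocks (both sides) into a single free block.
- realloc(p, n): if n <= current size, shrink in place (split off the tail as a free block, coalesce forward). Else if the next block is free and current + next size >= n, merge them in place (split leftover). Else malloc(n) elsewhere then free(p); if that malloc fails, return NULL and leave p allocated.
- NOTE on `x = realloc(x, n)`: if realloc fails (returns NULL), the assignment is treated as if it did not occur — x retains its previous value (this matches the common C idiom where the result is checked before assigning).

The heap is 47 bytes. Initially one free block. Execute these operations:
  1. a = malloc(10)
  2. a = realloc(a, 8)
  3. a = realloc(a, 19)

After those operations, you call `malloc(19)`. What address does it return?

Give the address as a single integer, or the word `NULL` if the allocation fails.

Answer: 19

Derivation:
Op 1: a = malloc(10) -> a = 0; heap: [0-9 ALLOC][10-46 FREE]
Op 2: a = realloc(a, 8) -> a = 0; heap: [0-7 ALLOC][8-46 FREE]
Op 3: a = realloc(a, 19) -> a = 0; heap: [0-18 ALLOC][19-46 FREE]
malloc(19): first-fit scan over [0-18 ALLOC][19-46 FREE] -> 19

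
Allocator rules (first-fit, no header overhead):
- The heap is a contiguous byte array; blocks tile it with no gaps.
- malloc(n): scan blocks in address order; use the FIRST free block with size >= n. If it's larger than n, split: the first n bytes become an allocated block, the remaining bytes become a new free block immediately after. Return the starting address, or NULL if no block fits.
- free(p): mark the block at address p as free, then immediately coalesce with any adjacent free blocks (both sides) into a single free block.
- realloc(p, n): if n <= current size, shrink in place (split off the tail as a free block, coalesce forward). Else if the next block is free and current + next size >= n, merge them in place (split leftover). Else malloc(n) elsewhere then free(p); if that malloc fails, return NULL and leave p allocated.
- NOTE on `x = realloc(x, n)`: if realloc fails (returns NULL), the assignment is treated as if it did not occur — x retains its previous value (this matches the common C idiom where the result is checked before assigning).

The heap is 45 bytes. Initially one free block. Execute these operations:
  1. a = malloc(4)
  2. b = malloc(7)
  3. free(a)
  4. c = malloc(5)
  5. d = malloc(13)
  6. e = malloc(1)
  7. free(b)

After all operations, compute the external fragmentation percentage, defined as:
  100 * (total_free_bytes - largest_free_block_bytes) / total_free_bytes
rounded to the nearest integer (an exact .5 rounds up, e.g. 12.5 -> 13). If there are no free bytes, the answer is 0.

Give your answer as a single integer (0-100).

Op 1: a = malloc(4) -> a = 0; heap: [0-3 ALLOC][4-44 FREE]
Op 2: b = malloc(7) -> b = 4; heap: [0-3 ALLOC][4-10 ALLOC][11-44 FREE]
Op 3: free(a) -> (freed a); heap: [0-3 FREE][4-10 ALLOC][11-44 FREE]
Op 4: c = malloc(5) -> c = 11; heap: [0-3 FREE][4-10 ALLOC][11-15 ALLOC][16-44 FREE]
Op 5: d = malloc(13) -> d = 16; heap: [0-3 FREE][4-10 ALLOC][11-15 ALLOC][16-28 ALLOC][29-44 FREE]
Op 6: e = malloc(1) -> e = 0; heap: [0-0 ALLOC][1-3 FREE][4-10 ALLOC][11-15 ALLOC][16-28 ALLOC][29-44 FREE]
Op 7: free(b) -> (freed b); heap: [0-0 ALLOC][1-10 FREE][11-15 ALLOC][16-28 ALLOC][29-44 FREE]
Free blocks: [10 16] total_free=26 largest=16 -> 100*(26-16)/26 = 1000/26 ≈ 38.462 -> rounds to 38

Answer: 38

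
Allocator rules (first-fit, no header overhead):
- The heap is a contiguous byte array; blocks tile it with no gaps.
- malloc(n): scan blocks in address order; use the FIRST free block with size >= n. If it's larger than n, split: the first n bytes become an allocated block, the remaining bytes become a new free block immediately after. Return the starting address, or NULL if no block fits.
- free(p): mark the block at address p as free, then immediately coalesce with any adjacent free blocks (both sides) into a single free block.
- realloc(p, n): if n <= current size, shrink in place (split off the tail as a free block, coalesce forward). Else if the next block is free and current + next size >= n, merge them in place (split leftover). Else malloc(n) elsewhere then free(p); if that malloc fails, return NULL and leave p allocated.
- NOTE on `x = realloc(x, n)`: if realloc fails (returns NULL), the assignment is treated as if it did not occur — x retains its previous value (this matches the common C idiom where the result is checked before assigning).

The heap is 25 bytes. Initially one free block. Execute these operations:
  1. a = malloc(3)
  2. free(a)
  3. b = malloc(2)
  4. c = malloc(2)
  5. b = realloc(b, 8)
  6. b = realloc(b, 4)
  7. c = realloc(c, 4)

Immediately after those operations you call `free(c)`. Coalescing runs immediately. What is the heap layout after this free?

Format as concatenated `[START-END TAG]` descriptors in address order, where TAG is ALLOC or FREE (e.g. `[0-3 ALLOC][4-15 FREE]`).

Op 1: a = malloc(3) -> a = 0; heap: [0-2 ALLOC][3-24 FREE]
Op 2: free(a) -> (freed a); heap: [0-24 FREE]
Op 3: b = malloc(2) -> b = 0; heap: [0-1 ALLOC][2-24 FREE]
Op 4: c = malloc(2) -> c = 2; heap: [0-1 ALLOC][2-3 ALLOC][4-24 FREE]
Op 5: b = realloc(b, 8) -> b = 4; heap: [0-1 FREE][2-3 ALLOC][4-11 ALLOC][12-24 FREE]
Op 6: b = realloc(b, 4) -> b = 4; heap: [0-1 FREE][2-3 ALLOC][4-7 ALLOC][8-24 FREE]
Op 7: c = realloc(c, 4) -> c = 8; heap: [0-3 FREE][4-7 ALLOC][8-11 ALLOC][12-24 FREE]
free(c): c = 8 -> block [8-11 ALLOC]; mark free, coalesce with adjacent free neighbors -> [0-3 FREE][4-7 ALLOC][8-24 FREE]

Answer: [0-3 FREE][4-7 ALLOC][8-24 FREE]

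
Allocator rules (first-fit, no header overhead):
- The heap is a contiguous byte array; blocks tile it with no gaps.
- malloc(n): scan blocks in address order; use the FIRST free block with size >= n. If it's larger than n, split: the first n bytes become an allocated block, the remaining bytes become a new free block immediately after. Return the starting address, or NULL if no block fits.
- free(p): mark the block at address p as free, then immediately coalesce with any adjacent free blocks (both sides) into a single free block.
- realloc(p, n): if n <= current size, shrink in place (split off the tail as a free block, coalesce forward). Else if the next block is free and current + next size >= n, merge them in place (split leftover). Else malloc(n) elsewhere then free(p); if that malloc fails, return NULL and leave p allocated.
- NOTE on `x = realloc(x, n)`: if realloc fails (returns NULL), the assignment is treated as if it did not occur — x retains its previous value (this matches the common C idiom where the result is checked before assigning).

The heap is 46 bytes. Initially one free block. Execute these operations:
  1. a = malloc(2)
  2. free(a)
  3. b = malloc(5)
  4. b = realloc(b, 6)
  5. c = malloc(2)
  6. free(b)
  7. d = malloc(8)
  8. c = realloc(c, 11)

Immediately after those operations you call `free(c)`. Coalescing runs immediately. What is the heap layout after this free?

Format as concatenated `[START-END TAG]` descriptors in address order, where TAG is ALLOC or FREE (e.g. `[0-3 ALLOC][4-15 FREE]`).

Op 1: a = malloc(2) -> a = 0; heap: [0-1 ALLOC][2-45 FREE]
Op 2: free(a) -> (freed a); heap: [0-45 FREE]
Op 3: b = malloc(5) -> b = 0; heap: [0-4 ALLOC][5-45 FREE]
Op 4: b = realloc(b, 6) -> b = 0; heap: [0-5 ALLOC][6-45 FREE]
Op 5: c = malloc(2) -> c = 6; heap: [0-5 ALLOC][6-7 ALLOC][8-45 FREE]
Op 6: free(b) -> (freed b); heap: [0-5 FREE][6-7 ALLOC][8-45 FREE]
Op 7: d = malloc(8) -> d = 8; heap: [0-5 FREE][6-7 ALLOC][8-15 ALLOC][16-45 FREE]
Op 8: c = realloc(c, 11) -> c = 16; heap: [0-7 FREE][8-15 ALLOC][16-26 ALLOC][27-45 FREE]
free(c): c = 16 -> block [16-26 ALLOC]; mark free, coalesce with adjacent free neighbors -> [0-7 FREE][8-15 ALLOC][16-45 FREE]

Answer: [0-7 FREE][8-15 ALLOC][16-45 FREE]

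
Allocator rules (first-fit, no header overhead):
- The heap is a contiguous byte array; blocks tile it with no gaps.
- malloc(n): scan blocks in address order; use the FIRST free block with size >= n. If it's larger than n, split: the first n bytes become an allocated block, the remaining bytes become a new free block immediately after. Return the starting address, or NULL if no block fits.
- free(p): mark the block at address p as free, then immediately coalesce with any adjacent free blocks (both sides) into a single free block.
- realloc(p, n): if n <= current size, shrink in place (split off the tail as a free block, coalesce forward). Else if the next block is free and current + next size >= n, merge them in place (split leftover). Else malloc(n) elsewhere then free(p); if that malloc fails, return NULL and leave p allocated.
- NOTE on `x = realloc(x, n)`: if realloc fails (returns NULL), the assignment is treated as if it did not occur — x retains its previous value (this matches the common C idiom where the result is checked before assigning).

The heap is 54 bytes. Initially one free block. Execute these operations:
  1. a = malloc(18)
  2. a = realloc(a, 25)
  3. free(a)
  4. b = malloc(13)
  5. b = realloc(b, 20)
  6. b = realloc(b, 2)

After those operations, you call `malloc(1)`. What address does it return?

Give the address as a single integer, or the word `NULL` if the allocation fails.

Op 1: a = malloc(18) -> a = 0; heap: [0-17 ALLOC][18-53 FREE]
Op 2: a = realloc(a, 25) -> a = 0; heap: [0-24 ALLOC][25-53 FREE]
Op 3: free(a) -> (freed a); heap: [0-53 FREE]
Op 4: b = malloc(13) -> b = 0; heap: [0-12 ALLOC][13-53 FREE]
Op 5: b = realloc(b, 20) -> b = 0; heap: [0-19 ALLOC][20-53 FREE]
Op 6: b = realloc(b, 2) -> b = 0; heap: [0-1 ALLOC][2-53 FREE]
malloc(1): first-fit scan over [0-1 ALLOC][2-53 FREE] -> 2

Answer: 2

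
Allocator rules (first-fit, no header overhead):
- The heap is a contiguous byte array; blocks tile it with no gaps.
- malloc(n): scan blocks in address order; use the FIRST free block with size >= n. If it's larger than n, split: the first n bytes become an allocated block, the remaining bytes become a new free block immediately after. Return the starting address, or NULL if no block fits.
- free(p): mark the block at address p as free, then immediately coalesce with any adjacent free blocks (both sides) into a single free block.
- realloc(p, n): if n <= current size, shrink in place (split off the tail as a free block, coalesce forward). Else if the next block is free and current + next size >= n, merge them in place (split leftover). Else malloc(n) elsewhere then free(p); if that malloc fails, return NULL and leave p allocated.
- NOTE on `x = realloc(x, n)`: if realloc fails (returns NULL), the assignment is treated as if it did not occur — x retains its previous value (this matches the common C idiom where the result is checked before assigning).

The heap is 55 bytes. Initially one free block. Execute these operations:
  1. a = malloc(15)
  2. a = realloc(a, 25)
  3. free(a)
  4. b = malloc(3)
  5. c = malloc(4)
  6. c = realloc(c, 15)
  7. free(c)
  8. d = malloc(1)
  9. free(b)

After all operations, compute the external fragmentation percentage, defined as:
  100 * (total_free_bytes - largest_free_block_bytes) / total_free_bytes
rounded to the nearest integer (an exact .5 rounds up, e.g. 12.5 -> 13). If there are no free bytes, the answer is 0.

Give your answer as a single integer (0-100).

Answer: 6

Derivation:
Op 1: a = malloc(15) -> a = 0; heap: [0-14 ALLOC][15-54 FREE]
Op 2: a = realloc(a, 25) -> a = 0; heap: [0-24 ALLOC][25-54 FREE]
Op 3: free(a) -> (freed a); heap: [0-54 FREE]
Op 4: b = malloc(3) -> b = 0; heap: [0-2 ALLOC][3-54 FREE]
Op 5: c = malloc(4) -> c = 3; heap: [0-2 ALLOC][3-6 ALLOC][7-54 FREE]
Op 6: c = realloc(c, 15) -> c = 3; heap: [0-2 ALLOC][3-17 ALLOC][18-54 FREE]
Op 7: free(c) -> (freed c); heap: [0-2 ALLOC][3-54 FREE]
Op 8: d = malloc(1) -> d = 3; heap: [0-2 ALLOC][3-3 ALLOC][4-54 FREE]
Op 9: free(b) -> (freed b); heap: [0-2 FREE][3-3 ALLOC][4-54 FREE]
Free blocks: [3 51] total_free=54 largest=51 -> 100*(54-51)/54 = 300/54 ≈ 5.556 -> rounds to 6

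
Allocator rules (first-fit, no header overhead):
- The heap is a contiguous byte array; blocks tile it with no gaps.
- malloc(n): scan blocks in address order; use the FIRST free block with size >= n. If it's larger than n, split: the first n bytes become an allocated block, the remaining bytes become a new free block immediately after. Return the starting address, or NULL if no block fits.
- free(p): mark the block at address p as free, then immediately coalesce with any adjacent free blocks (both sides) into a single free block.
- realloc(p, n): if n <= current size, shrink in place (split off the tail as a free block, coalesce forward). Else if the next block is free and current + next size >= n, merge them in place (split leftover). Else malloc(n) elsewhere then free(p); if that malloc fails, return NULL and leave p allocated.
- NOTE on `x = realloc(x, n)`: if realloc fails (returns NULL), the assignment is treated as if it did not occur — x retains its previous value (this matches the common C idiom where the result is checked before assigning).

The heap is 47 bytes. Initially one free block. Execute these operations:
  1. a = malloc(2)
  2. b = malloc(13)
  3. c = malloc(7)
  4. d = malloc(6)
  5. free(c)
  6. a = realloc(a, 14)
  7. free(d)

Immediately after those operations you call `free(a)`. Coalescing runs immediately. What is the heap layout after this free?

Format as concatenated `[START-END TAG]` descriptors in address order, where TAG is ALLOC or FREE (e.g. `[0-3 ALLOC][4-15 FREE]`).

Answer: [0-1 FREE][2-14 ALLOC][15-46 FREE]

Derivation:
Op 1: a = malloc(2) -> a = 0; heap: [0-1 ALLOC][2-46 FREE]
Op 2: b = malloc(13) -> b = 2; heap: [0-1 ALLOC][2-14 ALLOC][15-46 FREE]
Op 3: c = malloc(7) -> c = 15; heap: [0-1 ALLOC][2-14 ALLOC][15-21 ALLOC][22-46 FREE]
Op 4: d = malloc(6) -> d = 22; heap: [0-1 ALLOC][2-14 ALLOC][15-21 ALLOC][22-27 ALLOC][28-46 FREE]
Op 5: free(c) -> (freed c); heap: [0-1 ALLOC][2-14 ALLOC][15-21 FREE][22-27 ALLOC][28-46 FREE]
Op 6: a = realloc(a, 14) -> a = 28; heap: [0-1 FREE][2-14 ALLOC][15-21 FREE][22-27 ALLOC][28-41 ALLOC][42-46 FREE]
Op 7: free(d) -> (freed d); heap: [0-1 FREE][2-14 ALLOC][15-27 FREE][28-41 ALLOC][42-46 FREE]
free(a): a = 28 -> block [28-41 ALLOC]; mark free, coalesce with adjacent free neighbors -> [0-1 FREE][2-14 ALLOC][15-46 FREE]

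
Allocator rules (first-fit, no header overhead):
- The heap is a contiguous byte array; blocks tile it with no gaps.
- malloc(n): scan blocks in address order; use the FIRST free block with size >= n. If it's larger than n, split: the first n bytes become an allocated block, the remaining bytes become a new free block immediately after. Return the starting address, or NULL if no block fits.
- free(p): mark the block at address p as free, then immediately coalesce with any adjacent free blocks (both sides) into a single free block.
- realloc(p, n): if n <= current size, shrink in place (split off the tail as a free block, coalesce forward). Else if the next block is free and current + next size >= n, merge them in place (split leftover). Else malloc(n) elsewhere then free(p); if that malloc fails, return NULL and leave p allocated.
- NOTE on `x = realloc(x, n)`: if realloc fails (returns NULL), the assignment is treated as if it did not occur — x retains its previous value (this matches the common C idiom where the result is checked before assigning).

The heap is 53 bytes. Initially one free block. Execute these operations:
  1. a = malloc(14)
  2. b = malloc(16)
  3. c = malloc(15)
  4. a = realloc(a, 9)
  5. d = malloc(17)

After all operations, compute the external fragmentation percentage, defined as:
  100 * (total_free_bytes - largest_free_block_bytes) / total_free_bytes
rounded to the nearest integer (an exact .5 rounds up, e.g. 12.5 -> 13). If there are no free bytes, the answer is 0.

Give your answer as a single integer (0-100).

Op 1: a = malloc(14) -> a = 0; heap: [0-13 ALLOC][14-52 FREE]
Op 2: b = malloc(16) -> b = 14; heap: [0-13 ALLOC][14-29 ALLOC][30-52 FREE]
Op 3: c = malloc(15) -> c = 30; heap: [0-13 ALLOC][14-29 ALLOC][30-44 ALLOC][45-52 FREE]
Op 4: a = realloc(a, 9) -> a = 0; heap: [0-8 ALLOC][9-13 FREE][14-29 ALLOC][30-44 ALLOC][45-52 FREE]
Op 5: d = malloc(17) -> d = NULL; heap: [0-8 ALLOC][9-13 FREE][14-29 ALLOC][30-44 ALLOC][45-52 FREE]
Free blocks: [5 8] total_free=13 largest=8 -> 100*(13-8)/13 = 500/13 ≈ 38.462 -> rounds to 38

Answer: 38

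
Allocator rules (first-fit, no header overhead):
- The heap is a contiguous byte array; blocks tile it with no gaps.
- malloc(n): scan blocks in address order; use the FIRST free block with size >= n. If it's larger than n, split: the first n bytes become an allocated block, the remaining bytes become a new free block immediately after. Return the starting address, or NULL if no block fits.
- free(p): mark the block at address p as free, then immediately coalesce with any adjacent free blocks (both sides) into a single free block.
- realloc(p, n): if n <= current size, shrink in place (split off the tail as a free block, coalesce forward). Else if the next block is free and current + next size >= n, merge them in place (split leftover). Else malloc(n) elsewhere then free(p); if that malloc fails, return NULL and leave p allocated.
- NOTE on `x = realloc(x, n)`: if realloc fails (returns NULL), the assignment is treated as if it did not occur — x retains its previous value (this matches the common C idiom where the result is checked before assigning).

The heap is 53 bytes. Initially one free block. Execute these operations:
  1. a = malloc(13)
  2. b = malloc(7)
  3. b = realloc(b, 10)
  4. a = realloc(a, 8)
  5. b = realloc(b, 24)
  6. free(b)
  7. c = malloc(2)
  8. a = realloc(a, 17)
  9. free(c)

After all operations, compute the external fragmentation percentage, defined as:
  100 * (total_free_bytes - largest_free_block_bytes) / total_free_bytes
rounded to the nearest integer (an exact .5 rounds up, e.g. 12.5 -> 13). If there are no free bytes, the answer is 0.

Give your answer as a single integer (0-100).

Op 1: a = malloc(13) -> a = 0; heap: [0-12 ALLOC][13-52 FREE]
Op 2: b = malloc(7) -> b = 13; heap: [0-12 ALLOC][13-19 ALLOC][20-52 FREE]
Op 3: b = realloc(b, 10) -> b = 13; heap: [0-12 ALLOC][13-22 ALLOC][23-52 FREE]
Op 4: a = realloc(a, 8) -> a = 0; heap: [0-7 ALLOC][8-12 FREE][13-22 ALLOC][23-52 FREE]
Op 5: b = realloc(b, 24) -> b = 13; heap: [0-7 ALLOC][8-12 FREE][13-36 ALLOC][37-52 FREE]
Op 6: free(b) -> (freed b); heap: [0-7 ALLOC][8-52 FREE]
Op 7: c = malloc(2) -> c = 8; heap: [0-7 ALLOC][8-9 ALLOC][10-52 FREE]
Op 8: a = realloc(a, 17) -> a = 10; heap: [0-7 FREE][8-9 ALLOC][10-26 ALLOC][27-52 FREE]
Op 9: free(c) -> (freed c); heap: [0-9 FREE][10-26 ALLOC][27-52 FREE]
Free blocks: [10 26] total_free=36 largest=26 -> 100*(36-26)/36 = 1000/36 ≈ 27.778 -> rounds to 28

Answer: 28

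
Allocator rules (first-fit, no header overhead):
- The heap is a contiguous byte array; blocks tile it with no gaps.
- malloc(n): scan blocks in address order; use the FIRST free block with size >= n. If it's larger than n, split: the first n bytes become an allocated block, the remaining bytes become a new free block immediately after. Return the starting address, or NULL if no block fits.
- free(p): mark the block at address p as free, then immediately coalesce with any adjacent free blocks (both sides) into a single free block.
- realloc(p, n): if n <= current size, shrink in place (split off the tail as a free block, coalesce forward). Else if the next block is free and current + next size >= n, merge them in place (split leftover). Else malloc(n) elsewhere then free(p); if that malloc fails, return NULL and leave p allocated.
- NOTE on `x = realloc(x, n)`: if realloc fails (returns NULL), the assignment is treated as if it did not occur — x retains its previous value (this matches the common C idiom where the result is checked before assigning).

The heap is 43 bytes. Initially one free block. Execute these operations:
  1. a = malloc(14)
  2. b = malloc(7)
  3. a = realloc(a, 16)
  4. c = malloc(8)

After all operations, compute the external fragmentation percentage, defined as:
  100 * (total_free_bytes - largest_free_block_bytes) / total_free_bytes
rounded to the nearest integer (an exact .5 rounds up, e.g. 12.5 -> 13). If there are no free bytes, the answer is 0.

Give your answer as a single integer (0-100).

Answer: 50

Derivation:
Op 1: a = malloc(14) -> a = 0; heap: [0-13 ALLOC][14-42 FREE]
Op 2: b = malloc(7) -> b = 14; heap: [0-13 ALLOC][14-20 ALLOC][21-42 FREE]
Op 3: a = realloc(a, 16) -> a = 21; heap: [0-13 FREE][14-20 ALLOC][21-36 ALLOC][37-42 FREE]
Op 4: c = malloc(8) -> c = 0; heap: [0-7 ALLOC][8-13 FREE][14-20 ALLOC][21-36 ALLOC][37-42 FREE]
Free blocks: [6 6] total_free=12 largest=6 -> 100*(12-6)/12 = 600/12 = 50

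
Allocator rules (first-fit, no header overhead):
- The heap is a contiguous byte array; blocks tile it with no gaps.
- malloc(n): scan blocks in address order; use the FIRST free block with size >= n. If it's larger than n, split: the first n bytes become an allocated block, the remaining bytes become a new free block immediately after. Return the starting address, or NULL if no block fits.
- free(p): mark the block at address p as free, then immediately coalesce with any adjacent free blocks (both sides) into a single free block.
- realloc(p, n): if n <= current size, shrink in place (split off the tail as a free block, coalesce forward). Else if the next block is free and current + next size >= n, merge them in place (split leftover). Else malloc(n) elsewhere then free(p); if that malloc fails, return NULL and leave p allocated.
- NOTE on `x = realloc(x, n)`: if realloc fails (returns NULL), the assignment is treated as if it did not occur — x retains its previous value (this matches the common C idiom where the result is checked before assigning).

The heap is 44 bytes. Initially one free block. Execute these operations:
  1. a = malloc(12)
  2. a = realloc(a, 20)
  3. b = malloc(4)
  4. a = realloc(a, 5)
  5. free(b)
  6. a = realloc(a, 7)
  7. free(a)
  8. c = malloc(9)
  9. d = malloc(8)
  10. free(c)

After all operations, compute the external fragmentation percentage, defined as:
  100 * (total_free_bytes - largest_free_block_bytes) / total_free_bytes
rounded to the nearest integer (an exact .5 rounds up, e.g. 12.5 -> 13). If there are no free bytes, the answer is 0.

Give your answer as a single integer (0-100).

Op 1: a = malloc(12) -> a = 0; heap: [0-11 ALLOC][12-43 FREE]
Op 2: a = realloc(a, 20) -> a = 0; heap: [0-19 ALLOC][20-43 FREE]
Op 3: b = malloc(4) -> b = 20; heap: [0-19 ALLOC][20-23 ALLOC][24-43 FREE]
Op 4: a = realloc(a, 5) -> a = 0; heap: [0-4 ALLOC][5-19 FREE][20-23 ALLOC][24-43 FREE]
Op 5: free(b) -> (freed b); heap: [0-4 ALLOC][5-43 FREE]
Op 6: a = realloc(a, 7) -> a = 0; heap: [0-6 ALLOC][7-43 FREE]
Op 7: free(a) -> (freed a); heap: [0-43 FREE]
Op 8: c = malloc(9) -> c = 0; heap: [0-8 ALLOC][9-43 FREE]
Op 9: d = malloc(8) -> d = 9; heap: [0-8 ALLOC][9-16 ALLOC][17-43 FREE]
Op 10: free(c) -> (freed c); heap: [0-8 FREE][9-16 ALLOC][17-43 FREE]
Free blocks: [9 27] total_free=36 largest=27 -> 100*(36-27)/36 = 900/36 = 25

Answer: 25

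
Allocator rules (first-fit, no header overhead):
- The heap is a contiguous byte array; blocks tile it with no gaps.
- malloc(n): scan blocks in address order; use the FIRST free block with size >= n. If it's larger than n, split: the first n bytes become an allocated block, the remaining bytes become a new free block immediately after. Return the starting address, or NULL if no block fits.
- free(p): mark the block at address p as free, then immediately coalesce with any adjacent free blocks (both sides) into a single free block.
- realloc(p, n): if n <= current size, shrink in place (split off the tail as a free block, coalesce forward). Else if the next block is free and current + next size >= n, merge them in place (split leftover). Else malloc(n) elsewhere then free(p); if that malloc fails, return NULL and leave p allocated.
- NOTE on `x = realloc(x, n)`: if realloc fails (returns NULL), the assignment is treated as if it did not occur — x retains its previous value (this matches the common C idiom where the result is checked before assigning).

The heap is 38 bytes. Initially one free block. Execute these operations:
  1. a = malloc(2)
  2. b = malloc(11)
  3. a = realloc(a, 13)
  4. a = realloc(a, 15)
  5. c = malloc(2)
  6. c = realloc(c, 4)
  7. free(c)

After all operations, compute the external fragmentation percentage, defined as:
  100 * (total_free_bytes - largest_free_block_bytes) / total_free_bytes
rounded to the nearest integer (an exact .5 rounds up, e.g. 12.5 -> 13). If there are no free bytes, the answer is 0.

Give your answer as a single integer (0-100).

Op 1: a = malloc(2) -> a = 0; heap: [0-1 ALLOC][2-37 FREE]
Op 2: b = malloc(11) -> b = 2; heap: [0-1 ALLOC][2-12 ALLOC][13-37 FREE]
Op 3: a = realloc(a, 13) -> a = 13; heap: [0-1 FREE][2-12 ALLOC][13-25 ALLOC][26-37 FREE]
Op 4: a = realloc(a, 15) -> a = 13; heap: [0-1 FREE][2-12 ALLOC][13-27 ALLOC][28-37 FREE]
Op 5: c = malloc(2) -> c = 0; heap: [0-1 ALLOC][2-12 ALLOC][13-27 ALLOC][28-37 FREE]
Op 6: c = realloc(c, 4) -> c = 28; heap: [0-1 FREE][2-12 ALLOC][13-27 ALLOC][28-31 ALLOC][32-37 FREE]
Op 7: free(c) -> (freed c); heap: [0-1 FREE][2-12 ALLOC][13-27 ALLOC][28-37 FREE]
Free blocks: [2 10] total_free=12 largest=10 -> 100*(12-10)/12 = 200/12 ≈ 16.667 -> rounds to 17

Answer: 17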